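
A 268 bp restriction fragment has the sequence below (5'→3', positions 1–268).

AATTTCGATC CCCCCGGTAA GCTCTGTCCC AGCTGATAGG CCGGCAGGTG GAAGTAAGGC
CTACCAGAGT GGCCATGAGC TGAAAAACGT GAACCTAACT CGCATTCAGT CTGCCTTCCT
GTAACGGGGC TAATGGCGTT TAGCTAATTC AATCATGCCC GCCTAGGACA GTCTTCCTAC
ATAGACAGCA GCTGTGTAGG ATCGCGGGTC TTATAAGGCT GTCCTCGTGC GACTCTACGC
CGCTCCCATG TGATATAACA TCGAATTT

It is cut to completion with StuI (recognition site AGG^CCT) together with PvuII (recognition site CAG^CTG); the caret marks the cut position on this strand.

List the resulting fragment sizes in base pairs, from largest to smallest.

132, 77, 32, 27 bp

The StuI site (AGGCCT) starts at position 57.
StuI cuts after base 3 of each site, so after position 59.
PvuII sites (CAGCTG) start at positions 30, 189.
PvuII cuts after base 3 of each site, so after positions 32, 191.
Combined cut positions: 32, 59, 191.
Linear molecule, 3 cuts → 4 fragments:
  1–32 → 32 bp
  33–59 → 27 bp
  60–191 → 132 bp
  192–268 → 77 bp
Sorted largest to smallest: 132, 77, 32, 27 bp.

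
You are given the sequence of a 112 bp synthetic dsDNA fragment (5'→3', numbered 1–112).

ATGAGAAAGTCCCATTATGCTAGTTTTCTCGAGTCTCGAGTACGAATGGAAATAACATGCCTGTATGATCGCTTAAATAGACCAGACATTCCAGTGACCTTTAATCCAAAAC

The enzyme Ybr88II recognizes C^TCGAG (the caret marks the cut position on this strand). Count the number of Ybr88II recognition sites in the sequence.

2

CTCGAG occurs starting at positions 28, 35.
Ybr88II cuts at 2 sites.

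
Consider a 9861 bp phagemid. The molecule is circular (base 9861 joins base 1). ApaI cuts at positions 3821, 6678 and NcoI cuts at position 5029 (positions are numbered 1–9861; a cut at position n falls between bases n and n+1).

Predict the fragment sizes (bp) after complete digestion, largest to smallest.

Combined cut positions (sorted): 3821, 5029, 6678.
Circular molecule, 3 cuts → 3 fragments:
  5029 − 3821 = 1208 bp
  6678 − 5029 = 1649 bp
  wrap: 9861 − 6678 + 3821 = 7004 bp
Sorted largest to smallest: 7004, 1649, 1208 bp.

7004, 1649, 1208 bp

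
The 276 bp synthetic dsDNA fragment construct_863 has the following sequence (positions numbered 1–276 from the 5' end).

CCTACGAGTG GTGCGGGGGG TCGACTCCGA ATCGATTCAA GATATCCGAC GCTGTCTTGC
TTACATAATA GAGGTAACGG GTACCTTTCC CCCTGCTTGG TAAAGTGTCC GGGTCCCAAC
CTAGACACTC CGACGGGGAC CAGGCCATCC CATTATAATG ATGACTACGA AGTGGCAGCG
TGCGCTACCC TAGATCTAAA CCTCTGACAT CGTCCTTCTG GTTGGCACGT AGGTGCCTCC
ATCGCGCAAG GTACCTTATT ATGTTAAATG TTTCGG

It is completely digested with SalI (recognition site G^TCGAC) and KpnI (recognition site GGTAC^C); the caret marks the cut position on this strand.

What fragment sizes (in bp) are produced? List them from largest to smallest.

The SalI site (GTCGAC) starts at position 20.
SalI cuts after the first base of each site, so after position 20.
KpnI sites (GGTACC) start at positions 80, 250.
KpnI cuts after base 5 of each site (before the last base), so after positions 84, 254.
Combined cut positions: 20, 84, 254.
Linear molecule, 3 cuts → 4 fragments:
  1–20 → 20 bp
  21–84 → 64 bp
  85–254 → 170 bp
  255–276 → 22 bp
Sorted largest to smallest: 170, 64, 22, 20 bp.

170, 64, 22, 20 bp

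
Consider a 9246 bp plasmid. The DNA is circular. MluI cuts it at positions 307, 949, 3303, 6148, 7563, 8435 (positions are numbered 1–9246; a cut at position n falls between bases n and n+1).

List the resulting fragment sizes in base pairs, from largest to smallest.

2845, 2354, 1415, 1118, 872, 642 bp

Circular molecule, 6 cuts → 6 fragments:
  949 − 307 = 642 bp
  3303 − 949 = 2354 bp
  6148 − 3303 = 2845 bp
  7563 − 6148 = 1415 bp
  8435 − 7563 = 872 bp
  wrap: 9246 − 8435 + 307 = 1118 bp
Sorted largest to smallest: 2845, 2354, 1415, 1118, 872, 642 bp.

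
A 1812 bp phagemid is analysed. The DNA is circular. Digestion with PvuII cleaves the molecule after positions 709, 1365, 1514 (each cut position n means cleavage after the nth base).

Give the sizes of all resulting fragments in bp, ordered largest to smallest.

1007, 656, 149 bp

Circular molecule, 3 cuts → 3 fragments:
  1365 − 709 = 656 bp
  1514 − 1365 = 149 bp
  wrap: 1812 − 1514 + 709 = 1007 bp
Sorted largest to smallest: 1007, 656, 149 bp.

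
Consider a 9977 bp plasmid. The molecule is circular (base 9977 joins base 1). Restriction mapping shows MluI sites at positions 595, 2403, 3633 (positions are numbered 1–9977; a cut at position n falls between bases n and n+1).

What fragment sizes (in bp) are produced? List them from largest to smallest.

6939, 1808, 1230 bp

Circular molecule, 3 cuts → 3 fragments:
  2403 − 595 = 1808 bp
  3633 − 2403 = 1230 bp
  wrap: 9977 − 3633 + 595 = 6939 bp
Sorted largest to smallest: 6939, 1808, 1230 bp.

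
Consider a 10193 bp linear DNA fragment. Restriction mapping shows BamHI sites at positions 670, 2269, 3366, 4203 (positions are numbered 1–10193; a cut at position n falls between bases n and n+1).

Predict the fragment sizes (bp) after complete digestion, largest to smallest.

Linear molecule, 4 cuts → 5 fragments:
  670 − 0 = 670 bp
  2269 − 670 = 1599 bp
  3366 − 2269 = 1097 bp
  4203 − 3366 = 837 bp
  10193 − 4203 = 5990 bp
Sorted largest to smallest: 5990, 1599, 1097, 837, 670 bp.

5990, 1599, 1097, 837, 670 bp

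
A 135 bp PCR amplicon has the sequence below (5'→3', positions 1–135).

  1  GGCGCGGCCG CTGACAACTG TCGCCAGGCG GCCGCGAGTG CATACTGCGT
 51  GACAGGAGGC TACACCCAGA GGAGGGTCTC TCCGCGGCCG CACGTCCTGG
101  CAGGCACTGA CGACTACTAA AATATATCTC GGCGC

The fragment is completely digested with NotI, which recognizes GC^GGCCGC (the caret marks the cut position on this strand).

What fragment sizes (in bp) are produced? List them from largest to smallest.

56, 50, 24, 5 bp

NotI sites (GCGGCCGC) start at positions 4, 28, 84.
NotI cuts after base 2 of each site, so after positions 5, 29, 85.
Linear molecule, 3 cuts → 4 fragments:
  1–5 → 5 bp
  6–29 → 24 bp
  30–85 → 56 bp
  86–135 → 50 bp
Sorted largest to smallest: 56, 50, 24, 5 bp.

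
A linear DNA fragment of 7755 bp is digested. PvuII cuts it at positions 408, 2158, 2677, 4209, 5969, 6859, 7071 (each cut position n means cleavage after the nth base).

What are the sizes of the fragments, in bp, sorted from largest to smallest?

1760, 1750, 1532, 890, 684, 519, 408, 212 bp

Linear molecule, 7 cuts → 8 fragments:
  408 − 0 = 408 bp
  2158 − 408 = 1750 bp
  2677 − 2158 = 519 bp
  4209 − 2677 = 1532 bp
  5969 − 4209 = 1760 bp
  6859 − 5969 = 890 bp
  7071 − 6859 = 212 bp
  7755 − 7071 = 684 bp
Sorted largest to smallest: 1760, 1750, 1532, 890, 684, 519, 408, 212 bp.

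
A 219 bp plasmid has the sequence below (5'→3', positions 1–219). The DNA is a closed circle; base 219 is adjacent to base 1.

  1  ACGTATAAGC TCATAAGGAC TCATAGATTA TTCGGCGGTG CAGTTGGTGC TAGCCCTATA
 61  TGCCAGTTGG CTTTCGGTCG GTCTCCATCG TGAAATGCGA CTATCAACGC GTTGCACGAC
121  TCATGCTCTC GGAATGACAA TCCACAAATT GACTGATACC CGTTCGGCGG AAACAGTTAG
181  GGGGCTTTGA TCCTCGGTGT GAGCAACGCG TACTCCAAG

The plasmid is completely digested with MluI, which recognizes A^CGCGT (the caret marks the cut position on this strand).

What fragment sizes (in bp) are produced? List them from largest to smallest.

MluI sites (ACGCGT) start at positions 107, 206.
MluI cuts after the first base of each site, so after positions 107, 206.
Circular molecule, 2 cuts → 2 fragments:
  108–206 → 99 bp
  207–219 then 1–107 → 13 + 107 = 120 bp
Sorted largest to smallest: 120, 99 bp.

120, 99 bp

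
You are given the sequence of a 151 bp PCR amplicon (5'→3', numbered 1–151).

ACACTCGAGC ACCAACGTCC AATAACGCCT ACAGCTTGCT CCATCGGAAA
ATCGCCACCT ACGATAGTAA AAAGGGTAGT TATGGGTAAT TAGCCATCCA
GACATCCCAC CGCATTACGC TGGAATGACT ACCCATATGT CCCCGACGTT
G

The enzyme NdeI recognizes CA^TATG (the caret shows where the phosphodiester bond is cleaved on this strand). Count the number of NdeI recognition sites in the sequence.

CATATG occurs starting at position 134.
NdeI cuts at 1 site.

1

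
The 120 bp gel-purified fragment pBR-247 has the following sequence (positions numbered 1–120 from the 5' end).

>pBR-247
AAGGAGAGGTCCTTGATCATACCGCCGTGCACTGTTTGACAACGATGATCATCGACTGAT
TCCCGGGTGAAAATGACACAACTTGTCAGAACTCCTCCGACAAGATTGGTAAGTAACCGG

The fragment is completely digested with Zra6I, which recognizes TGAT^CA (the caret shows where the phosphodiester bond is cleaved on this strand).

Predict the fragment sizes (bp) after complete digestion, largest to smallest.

71, 32, 17 bp

Zra6I sites (TGATCA) start at positions 14, 46.
Zra6I cuts after base 4 of each site, so after positions 17, 49.
Linear molecule, 2 cuts → 3 fragments:
  1–17 → 17 bp
  18–49 → 32 bp
  50–120 → 71 bp
Sorted largest to smallest: 71, 32, 17 bp.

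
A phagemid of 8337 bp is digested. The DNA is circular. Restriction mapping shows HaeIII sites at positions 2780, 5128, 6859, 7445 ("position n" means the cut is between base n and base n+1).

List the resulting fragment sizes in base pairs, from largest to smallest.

Circular molecule, 4 cuts → 4 fragments:
  5128 − 2780 = 2348 bp
  6859 − 5128 = 1731 bp
  7445 − 6859 = 586 bp
  wrap: 8337 − 7445 + 2780 = 3672 bp
Sorted largest to smallest: 3672, 2348, 1731, 586 bp.

3672, 2348, 1731, 586 bp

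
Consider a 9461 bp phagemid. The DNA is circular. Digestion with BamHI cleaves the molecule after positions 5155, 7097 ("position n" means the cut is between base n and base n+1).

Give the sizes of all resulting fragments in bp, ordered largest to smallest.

Circular molecule, 2 cuts → 2 fragments:
  7097 − 5155 = 1942 bp
  wrap: 9461 − 7097 + 5155 = 7519 bp
Sorted largest to smallest: 7519, 1942 bp.

7519, 1942 bp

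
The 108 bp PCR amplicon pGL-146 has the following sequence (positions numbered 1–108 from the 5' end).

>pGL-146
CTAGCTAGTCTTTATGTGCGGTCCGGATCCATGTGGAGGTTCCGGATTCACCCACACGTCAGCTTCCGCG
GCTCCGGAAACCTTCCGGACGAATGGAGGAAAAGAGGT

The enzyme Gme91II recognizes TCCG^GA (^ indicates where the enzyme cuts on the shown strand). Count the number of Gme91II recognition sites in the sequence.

TCCGGA occurs starting at positions 22, 41, 73, 84.
Gme91II cuts at 4 sites.

4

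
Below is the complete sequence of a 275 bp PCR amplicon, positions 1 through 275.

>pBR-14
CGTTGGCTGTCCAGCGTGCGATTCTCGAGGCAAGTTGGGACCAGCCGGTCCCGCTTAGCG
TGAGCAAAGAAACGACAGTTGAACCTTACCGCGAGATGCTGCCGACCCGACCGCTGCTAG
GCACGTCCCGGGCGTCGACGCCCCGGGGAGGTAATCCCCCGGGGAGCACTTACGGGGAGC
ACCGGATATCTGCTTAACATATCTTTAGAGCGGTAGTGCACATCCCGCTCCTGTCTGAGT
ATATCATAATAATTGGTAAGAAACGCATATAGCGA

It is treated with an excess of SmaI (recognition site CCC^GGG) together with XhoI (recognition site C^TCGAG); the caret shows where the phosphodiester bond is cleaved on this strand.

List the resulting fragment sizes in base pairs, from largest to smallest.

SmaI sites (CCCGGG) start at positions 127, 142, 158.
SmaI cuts after base 3 of each site, so after positions 129, 144, 160.
The XhoI site (CTCGAG) starts at position 24.
XhoI cuts after the first base of each site, so after position 24.
Combined cut positions: 24, 129, 144, 160.
Linear molecule, 4 cuts → 5 fragments:
  1–24 → 24 bp
  25–129 → 105 bp
  130–144 → 15 bp
  145–160 → 16 bp
  161–275 → 115 bp
Sorted largest to smallest: 115, 105, 24, 16, 15 bp.

115, 105, 24, 16, 15 bp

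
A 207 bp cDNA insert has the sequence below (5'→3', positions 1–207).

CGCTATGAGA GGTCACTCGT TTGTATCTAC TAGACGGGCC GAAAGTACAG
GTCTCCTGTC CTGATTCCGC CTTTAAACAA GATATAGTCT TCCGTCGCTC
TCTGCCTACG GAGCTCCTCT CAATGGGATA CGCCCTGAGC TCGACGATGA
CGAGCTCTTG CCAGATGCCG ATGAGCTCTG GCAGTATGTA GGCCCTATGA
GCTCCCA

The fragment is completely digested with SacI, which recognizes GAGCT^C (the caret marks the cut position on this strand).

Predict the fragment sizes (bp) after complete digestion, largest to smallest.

115, 26, 26, 21, 15, 4 bp

SacI sites (GAGCTC) start at positions 111, 137, 152, 173, 199.
SacI cuts after base 5 of each site (before the last base), so after positions 115, 141, 156, 177, 203.
Linear molecule, 5 cuts → 6 fragments:
  1–115 → 115 bp
  116–141 → 26 bp
  142–156 → 15 bp
  157–177 → 21 bp
  178–203 → 26 bp
  204–207 → 4 bp
Sorted largest to smallest: 115, 26, 26, 21, 15, 4 bp.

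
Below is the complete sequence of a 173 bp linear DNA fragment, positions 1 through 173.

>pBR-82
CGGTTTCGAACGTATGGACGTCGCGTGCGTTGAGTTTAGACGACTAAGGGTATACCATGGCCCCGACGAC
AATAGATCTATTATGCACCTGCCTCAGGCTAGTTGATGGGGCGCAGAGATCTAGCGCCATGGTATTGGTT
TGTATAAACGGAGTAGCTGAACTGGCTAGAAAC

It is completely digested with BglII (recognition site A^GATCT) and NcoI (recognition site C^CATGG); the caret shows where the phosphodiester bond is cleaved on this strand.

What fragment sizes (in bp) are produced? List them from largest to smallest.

55, 46, 43, 19, 10 bp

BglII sites (AGATCT) start at positions 74, 117.
BglII cuts after the first base of each site, so after positions 74, 117.
NcoI sites (CCATGG) start at positions 55, 127.
NcoI cuts after the first base of each site, so after positions 55, 127.
Combined cut positions: 55, 74, 117, 127.
Linear molecule, 4 cuts → 5 fragments:
  1–55 → 55 bp
  56–74 → 19 bp
  75–117 → 43 bp
  118–127 → 10 bp
  128–173 → 46 bp
Sorted largest to smallest: 55, 46, 43, 19, 10 bp.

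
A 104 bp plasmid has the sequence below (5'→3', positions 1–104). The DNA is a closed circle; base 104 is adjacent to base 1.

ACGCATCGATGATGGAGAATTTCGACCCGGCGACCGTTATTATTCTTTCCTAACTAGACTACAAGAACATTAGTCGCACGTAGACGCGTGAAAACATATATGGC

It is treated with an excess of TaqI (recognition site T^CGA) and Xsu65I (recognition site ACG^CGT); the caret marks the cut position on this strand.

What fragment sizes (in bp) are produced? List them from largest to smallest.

TaqI sites (TCGA) start at positions 6, 22.
TaqI cuts after the first base of each site, so after positions 6, 22.
The Xsu65I site (ACGCGT) starts at position 84.
Xsu65I cuts after base 3 of each site, so after position 86.
Combined cut positions: 6, 22, 86.
Circular molecule, 3 cuts → 3 fragments:
  7–22 → 16 bp
  23–86 → 64 bp
  87–104 then 1–6 → 18 + 6 = 24 bp
Sorted largest to smallest: 64, 24, 16 bp.

64, 24, 16 bp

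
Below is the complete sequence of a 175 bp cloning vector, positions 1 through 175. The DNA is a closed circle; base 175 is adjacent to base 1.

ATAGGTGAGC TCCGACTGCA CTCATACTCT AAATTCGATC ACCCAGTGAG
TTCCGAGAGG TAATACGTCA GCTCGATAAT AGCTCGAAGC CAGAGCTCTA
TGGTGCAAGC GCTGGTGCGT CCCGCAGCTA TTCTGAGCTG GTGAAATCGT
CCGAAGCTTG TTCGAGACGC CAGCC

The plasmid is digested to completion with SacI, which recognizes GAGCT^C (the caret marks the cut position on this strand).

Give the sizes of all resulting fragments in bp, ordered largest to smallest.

SacI sites (GAGCTC) start at positions 7, 93.
SacI cuts after base 5 of each site (before the last base), so after positions 11, 97.
Circular molecule, 2 cuts → 2 fragments:
  12–97 → 86 bp
  98–175 then 1–11 → 78 + 11 = 89 bp
Sorted largest to smallest: 89, 86 bp.

89, 86 bp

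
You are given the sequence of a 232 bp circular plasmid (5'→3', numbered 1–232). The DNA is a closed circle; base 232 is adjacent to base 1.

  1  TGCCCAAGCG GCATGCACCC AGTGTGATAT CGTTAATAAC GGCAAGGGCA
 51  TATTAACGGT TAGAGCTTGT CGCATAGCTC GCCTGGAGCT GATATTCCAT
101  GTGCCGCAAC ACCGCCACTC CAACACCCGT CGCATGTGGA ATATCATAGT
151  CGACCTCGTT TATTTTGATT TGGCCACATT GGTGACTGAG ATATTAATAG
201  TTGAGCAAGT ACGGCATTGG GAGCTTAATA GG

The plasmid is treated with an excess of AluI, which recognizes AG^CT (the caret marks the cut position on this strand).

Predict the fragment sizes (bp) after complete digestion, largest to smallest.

AluI sites (AGCT) start at positions 64, 76, 87, 222.
AluI cuts after base 2 of each site, so after positions 65, 77, 88, 223.
Circular molecule, 4 cuts → 4 fragments:
  66–77 → 12 bp
  78–88 → 11 bp
  89–223 → 135 bp
  224–232 then 1–65 → 9 + 65 = 74 bp
Sorted largest to smallest: 135, 74, 12, 11 bp.

135, 74, 12, 11 bp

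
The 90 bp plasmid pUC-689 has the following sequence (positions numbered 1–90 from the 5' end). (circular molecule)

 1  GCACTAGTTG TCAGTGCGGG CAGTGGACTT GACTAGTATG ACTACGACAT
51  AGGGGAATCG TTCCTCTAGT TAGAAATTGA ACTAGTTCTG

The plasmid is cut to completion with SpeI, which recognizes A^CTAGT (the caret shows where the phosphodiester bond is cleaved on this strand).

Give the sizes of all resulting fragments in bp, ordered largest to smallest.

SpeI sites (ACTAGT) start at positions 3, 32, 81.
SpeI cuts after the first base of each site, so after positions 3, 32, 81.
Circular molecule, 3 cuts → 3 fragments:
  4–32 → 29 bp
  33–81 → 49 bp
  82–90 then 1–3 → 9 + 3 = 12 bp
Sorted largest to smallest: 49, 29, 12 bp.

49, 29, 12 bp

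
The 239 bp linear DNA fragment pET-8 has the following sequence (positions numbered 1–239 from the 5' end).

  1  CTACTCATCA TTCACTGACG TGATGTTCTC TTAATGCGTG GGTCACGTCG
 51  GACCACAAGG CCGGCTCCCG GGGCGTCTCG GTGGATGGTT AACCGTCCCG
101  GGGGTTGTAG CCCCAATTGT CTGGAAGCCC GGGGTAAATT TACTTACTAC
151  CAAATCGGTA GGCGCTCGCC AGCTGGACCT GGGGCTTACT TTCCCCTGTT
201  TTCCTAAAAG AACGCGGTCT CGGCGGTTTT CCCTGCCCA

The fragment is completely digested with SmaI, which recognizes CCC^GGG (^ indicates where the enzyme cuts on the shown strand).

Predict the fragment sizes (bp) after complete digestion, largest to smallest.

SmaI sites (CCCGGG) start at positions 67, 97, 128.
SmaI cuts after base 3 of each site, so after positions 69, 99, 130.
Linear molecule, 3 cuts → 4 fragments:
  1–69 → 69 bp
  70–99 → 30 bp
  100–130 → 31 bp
  131–239 → 109 bp
Sorted largest to smallest: 109, 69, 31, 30 bp.

109, 69, 31, 30 bp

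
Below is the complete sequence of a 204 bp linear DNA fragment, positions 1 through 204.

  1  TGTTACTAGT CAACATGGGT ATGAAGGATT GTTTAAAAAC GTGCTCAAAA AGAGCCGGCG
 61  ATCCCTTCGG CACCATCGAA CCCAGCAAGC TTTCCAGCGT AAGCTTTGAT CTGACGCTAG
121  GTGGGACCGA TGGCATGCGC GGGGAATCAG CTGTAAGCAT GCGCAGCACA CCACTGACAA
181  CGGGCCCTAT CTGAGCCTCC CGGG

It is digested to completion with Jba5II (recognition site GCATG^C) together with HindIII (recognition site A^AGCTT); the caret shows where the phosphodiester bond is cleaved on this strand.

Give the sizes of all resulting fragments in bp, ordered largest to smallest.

Jba5II sites (GCATGC) start at positions 133, 157.
Jba5II cuts after base 5 of each site (before the last base), so after positions 137, 161.
HindIII sites (AAGCTT) start at positions 87, 101.
HindIII cuts after the first base of each site, so after positions 87, 101.
Combined cut positions: 87, 101, 137, 161.
Linear molecule, 4 cuts → 5 fragments:
  1–87 → 87 bp
  88–101 → 14 bp
  102–137 → 36 bp
  138–161 → 24 bp
  162–204 → 43 bp
Sorted largest to smallest: 87, 43, 36, 24, 14 bp.

87, 43, 36, 24, 14 bp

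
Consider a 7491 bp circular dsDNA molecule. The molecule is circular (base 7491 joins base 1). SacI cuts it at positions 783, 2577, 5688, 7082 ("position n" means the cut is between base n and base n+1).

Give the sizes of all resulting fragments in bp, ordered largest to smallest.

3111, 1794, 1394, 1192 bp

Circular molecule, 4 cuts → 4 fragments:
  2577 − 783 = 1794 bp
  5688 − 2577 = 3111 bp
  7082 − 5688 = 1394 bp
  wrap: 7491 − 7082 + 783 = 1192 bp
Sorted largest to smallest: 3111, 1794, 1394, 1192 bp.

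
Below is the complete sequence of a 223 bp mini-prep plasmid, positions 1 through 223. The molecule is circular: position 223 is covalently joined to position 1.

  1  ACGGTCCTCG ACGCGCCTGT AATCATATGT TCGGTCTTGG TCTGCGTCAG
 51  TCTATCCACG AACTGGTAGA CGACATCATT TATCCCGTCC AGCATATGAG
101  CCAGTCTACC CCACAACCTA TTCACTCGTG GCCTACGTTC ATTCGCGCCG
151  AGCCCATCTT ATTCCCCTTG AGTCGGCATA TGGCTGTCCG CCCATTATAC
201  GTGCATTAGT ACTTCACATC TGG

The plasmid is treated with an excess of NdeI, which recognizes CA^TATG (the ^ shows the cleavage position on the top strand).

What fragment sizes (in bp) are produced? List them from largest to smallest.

84, 70, 69 bp

NdeI sites (CATATG) start at positions 24, 93, 177.
NdeI cuts after base 2 of each site, so after positions 25, 94, 178.
Circular molecule, 3 cuts → 3 fragments:
  26–94 → 69 bp
  95–178 → 84 bp
  179–223 then 1–25 → 45 + 25 = 70 bp
Sorted largest to smallest: 84, 70, 69 bp.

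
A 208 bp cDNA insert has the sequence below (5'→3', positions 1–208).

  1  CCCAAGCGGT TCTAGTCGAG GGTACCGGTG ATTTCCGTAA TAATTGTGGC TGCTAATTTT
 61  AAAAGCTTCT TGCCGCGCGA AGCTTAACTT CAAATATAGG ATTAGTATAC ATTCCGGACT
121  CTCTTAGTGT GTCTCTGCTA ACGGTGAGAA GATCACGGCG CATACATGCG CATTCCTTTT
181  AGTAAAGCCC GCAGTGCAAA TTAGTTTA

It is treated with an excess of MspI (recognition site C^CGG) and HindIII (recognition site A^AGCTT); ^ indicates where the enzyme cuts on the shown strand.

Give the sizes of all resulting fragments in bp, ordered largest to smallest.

94, 38, 34, 25, 17 bp

MspI sites (CCGG) start at positions 25, 114.
MspI cuts after the first base of each site, so after positions 25, 114.
HindIII sites (AAGCTT) start at positions 63, 80.
HindIII cuts after the first base of each site, so after positions 63, 80.
Combined cut positions: 25, 63, 80, 114.
Linear molecule, 4 cuts → 5 fragments:
  1–25 → 25 bp
  26–63 → 38 bp
  64–80 → 17 bp
  81–114 → 34 bp
  115–208 → 94 bp
Sorted largest to smallest: 94, 38, 34, 25, 17 bp.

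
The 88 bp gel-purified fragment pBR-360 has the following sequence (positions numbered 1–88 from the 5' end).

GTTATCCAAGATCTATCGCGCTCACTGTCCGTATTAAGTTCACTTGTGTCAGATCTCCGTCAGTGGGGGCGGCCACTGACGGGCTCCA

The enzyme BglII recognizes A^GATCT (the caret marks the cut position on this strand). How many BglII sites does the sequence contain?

2

AGATCT occurs starting at positions 9, 51.
BglII cuts at 2 sites.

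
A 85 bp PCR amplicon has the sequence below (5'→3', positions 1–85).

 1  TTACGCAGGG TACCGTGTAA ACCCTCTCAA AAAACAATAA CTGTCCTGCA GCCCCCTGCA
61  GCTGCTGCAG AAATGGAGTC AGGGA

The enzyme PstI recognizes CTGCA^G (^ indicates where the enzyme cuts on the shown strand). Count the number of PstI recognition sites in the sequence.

3

CTGCAG occurs starting at positions 46, 56, 65.
PstI cuts at 3 sites.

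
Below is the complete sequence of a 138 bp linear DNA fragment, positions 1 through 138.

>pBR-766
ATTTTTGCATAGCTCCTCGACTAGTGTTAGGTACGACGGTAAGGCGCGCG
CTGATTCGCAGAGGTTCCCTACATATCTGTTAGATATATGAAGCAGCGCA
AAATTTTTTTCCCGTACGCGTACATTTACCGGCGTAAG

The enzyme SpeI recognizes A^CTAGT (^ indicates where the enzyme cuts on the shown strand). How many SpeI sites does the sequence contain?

ACTAGT occurs starting at position 20.
SpeI cuts at 1 site.

1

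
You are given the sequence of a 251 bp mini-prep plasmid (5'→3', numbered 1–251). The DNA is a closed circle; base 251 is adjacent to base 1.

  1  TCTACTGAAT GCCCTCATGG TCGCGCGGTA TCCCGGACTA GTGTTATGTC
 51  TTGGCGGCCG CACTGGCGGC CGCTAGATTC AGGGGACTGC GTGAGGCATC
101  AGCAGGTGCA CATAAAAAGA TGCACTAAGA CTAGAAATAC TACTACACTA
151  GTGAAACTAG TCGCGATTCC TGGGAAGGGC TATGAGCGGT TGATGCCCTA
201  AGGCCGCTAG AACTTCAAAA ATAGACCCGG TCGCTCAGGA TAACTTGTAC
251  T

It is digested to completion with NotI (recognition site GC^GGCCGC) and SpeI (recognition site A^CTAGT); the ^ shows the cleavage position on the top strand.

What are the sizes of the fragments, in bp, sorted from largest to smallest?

NotI sites (GCGGCCGC) start at positions 54, 66.
NotI cuts after base 2 of each site, so after positions 55, 67.
SpeI sites (ACTAGT) start at positions 37, 147, 156.
SpeI cuts after the first base of each site, so after positions 37, 147, 156.
Combined cut positions: 37, 55, 67, 147, 156.
Circular molecule, 5 cuts → 5 fragments:
  38–55 → 18 bp
  56–67 → 12 bp
  68–147 → 80 bp
  148–156 → 9 bp
  157–251 then 1–37 → 95 + 37 = 132 bp
Sorted largest to smallest: 132, 80, 18, 12, 9 bp.

132, 80, 18, 12, 9 bp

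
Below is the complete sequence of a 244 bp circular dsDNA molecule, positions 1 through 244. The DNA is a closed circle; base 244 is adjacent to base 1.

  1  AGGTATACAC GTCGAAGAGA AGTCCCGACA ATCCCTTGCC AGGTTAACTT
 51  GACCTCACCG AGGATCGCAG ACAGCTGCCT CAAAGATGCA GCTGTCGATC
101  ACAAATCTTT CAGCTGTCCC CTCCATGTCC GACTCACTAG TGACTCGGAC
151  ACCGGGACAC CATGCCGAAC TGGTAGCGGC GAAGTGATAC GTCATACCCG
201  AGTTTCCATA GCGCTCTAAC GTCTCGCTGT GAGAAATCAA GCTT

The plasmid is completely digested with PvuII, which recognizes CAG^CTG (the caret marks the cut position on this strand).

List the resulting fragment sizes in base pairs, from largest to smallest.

PvuII sites (CAGCTG) start at positions 72, 89, 111.
PvuII cuts after base 3 of each site, so after positions 74, 91, 113.
Circular molecule, 3 cuts → 3 fragments:
  75–91 → 17 bp
  92–113 → 22 bp
  114–244 then 1–74 → 131 + 74 = 205 bp
Sorted largest to smallest: 205, 22, 17 bp.

205, 22, 17 bp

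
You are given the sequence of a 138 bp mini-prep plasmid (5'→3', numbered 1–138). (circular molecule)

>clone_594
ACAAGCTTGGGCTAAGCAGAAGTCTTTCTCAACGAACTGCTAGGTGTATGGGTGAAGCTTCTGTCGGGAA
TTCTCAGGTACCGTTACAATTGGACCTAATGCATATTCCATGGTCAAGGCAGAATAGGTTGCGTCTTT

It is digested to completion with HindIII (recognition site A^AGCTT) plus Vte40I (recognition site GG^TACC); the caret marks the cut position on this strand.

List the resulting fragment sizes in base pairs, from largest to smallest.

63, 52, 23 bp

HindIII sites (AAGCTT) start at positions 3, 55.
HindIII cuts after the first base of each site, so after positions 3, 55.
The Vte40I site (GGTACC) starts at position 77.
Vte40I cuts after base 2 of each site, so after position 78.
Combined cut positions: 3, 55, 78.
Circular molecule, 3 cuts → 3 fragments:
  4–55 → 52 bp
  56–78 → 23 bp
  79–138 then 1–3 → 60 + 3 = 63 bp
Sorted largest to smallest: 63, 52, 23 bp.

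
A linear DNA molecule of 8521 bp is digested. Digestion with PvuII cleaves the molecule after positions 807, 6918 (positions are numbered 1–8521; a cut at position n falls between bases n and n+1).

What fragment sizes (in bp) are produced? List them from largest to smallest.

6111, 1603, 807 bp

Linear molecule, 2 cuts → 3 fragments:
  807 − 0 = 807 bp
  6918 − 807 = 6111 bp
  8521 − 6918 = 1603 bp
Sorted largest to smallest: 6111, 1603, 807 bp.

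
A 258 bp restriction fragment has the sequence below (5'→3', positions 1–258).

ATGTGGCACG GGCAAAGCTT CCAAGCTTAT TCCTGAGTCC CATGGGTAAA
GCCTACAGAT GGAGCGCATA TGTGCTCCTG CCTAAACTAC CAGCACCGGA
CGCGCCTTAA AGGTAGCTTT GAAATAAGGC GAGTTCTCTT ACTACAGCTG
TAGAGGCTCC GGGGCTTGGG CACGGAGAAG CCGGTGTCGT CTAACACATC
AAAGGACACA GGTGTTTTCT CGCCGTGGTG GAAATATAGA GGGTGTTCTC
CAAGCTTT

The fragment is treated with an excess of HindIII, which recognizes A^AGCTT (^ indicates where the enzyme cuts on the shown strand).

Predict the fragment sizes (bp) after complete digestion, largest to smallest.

229, 15, 8, 6 bp

HindIII sites (AAGCTT) start at positions 15, 23, 252.
HindIII cuts after the first base of each site, so after positions 15, 23, 252.
Linear molecule, 3 cuts → 4 fragments:
  1–15 → 15 bp
  16–23 → 8 bp
  24–252 → 229 bp
  253–258 → 6 bp
Sorted largest to smallest: 229, 15, 8, 6 bp.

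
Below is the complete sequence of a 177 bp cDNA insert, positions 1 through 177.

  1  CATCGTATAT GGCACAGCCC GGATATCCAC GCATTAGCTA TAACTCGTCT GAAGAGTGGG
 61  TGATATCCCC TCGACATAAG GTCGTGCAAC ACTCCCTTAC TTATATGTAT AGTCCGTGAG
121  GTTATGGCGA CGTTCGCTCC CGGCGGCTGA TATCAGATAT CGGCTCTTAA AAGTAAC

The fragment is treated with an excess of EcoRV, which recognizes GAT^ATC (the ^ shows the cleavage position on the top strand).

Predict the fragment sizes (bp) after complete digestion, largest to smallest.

87, 40, 24, 19, 7 bp

EcoRV sites (GATATC) start at positions 22, 62, 149, 156.
EcoRV cuts after base 3 of each site, so after positions 24, 64, 151, 158.
Linear molecule, 4 cuts → 5 fragments:
  1–24 → 24 bp
  25–64 → 40 bp
  65–151 → 87 bp
  152–158 → 7 bp
  159–177 → 19 bp
Sorted largest to smallest: 87, 40, 24, 19, 7 bp.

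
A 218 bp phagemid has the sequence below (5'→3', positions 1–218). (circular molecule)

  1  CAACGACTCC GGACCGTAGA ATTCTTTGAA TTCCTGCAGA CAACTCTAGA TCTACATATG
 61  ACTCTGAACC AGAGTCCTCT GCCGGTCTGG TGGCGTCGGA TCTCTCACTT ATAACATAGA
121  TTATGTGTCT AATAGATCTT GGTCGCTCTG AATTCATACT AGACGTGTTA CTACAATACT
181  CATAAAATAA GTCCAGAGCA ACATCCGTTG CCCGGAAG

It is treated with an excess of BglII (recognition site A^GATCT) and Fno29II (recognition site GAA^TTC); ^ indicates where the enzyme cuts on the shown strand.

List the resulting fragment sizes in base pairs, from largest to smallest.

87, 86, 18, 18, 9 bp

BglII sites (AGATCT) start at positions 48, 134.
BglII cuts after the first base of each site, so after positions 48, 134.
Fno29II sites (GAATTC) start at positions 19, 28, 150.
Fno29II cuts after base 3 of each site, so after positions 21, 30, 152.
Combined cut positions: 21, 30, 48, 134, 152.
Circular molecule, 5 cuts → 5 fragments:
  22–30 → 9 bp
  31–48 → 18 bp
  49–134 → 86 bp
  135–152 → 18 bp
  153–218 then 1–21 → 66 + 21 = 87 bp
Sorted largest to smallest: 87, 86, 18, 18, 9 bp.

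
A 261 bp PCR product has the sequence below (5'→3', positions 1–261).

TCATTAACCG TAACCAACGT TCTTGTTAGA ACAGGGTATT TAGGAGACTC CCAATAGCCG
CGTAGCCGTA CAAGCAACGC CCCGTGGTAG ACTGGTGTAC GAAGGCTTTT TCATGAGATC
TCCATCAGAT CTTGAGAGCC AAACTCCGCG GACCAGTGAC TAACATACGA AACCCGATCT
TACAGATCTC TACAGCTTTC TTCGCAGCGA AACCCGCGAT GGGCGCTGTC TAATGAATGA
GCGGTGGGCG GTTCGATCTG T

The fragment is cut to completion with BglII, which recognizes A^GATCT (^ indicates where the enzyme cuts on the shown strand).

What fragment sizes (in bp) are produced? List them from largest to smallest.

116, 77, 57, 11 bp

BglII sites (AGATCT) start at positions 116, 127, 184.
BglII cuts after the first base of each site, so after positions 116, 127, 184.
Linear molecule, 3 cuts → 4 fragments:
  1–116 → 116 bp
  117–127 → 11 bp
  128–184 → 57 bp
  185–261 → 77 bp
Sorted largest to smallest: 116, 77, 57, 11 bp.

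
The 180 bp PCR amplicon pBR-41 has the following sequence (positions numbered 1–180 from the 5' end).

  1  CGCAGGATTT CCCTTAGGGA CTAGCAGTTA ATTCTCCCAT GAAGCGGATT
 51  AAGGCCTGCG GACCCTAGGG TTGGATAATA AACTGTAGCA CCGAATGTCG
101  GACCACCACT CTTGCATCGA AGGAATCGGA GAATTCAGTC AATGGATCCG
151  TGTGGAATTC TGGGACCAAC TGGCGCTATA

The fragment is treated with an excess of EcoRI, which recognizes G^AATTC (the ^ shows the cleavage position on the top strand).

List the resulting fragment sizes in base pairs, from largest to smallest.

131, 25, 24 bp

EcoRI sites (GAATTC) start at positions 131, 155.
EcoRI cuts after the first base of each site, so after positions 131, 155.
Linear molecule, 2 cuts → 3 fragments:
  1–131 → 131 bp
  132–155 → 24 bp
  156–180 → 25 bp
Sorted largest to smallest: 131, 25, 24 bp.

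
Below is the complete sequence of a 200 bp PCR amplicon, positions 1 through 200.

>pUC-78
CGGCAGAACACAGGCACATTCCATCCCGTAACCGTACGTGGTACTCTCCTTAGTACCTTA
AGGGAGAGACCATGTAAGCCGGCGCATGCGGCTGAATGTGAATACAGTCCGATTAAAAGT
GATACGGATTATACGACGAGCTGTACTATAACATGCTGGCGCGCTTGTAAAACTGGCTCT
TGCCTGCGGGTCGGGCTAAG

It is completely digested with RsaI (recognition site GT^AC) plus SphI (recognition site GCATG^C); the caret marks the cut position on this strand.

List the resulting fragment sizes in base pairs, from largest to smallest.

56, 56, 35, 34, 12, 7 bp

RsaI sites (GTAC) start at positions 34, 41, 53, 143.
RsaI cuts after base 2 of each site, so after positions 35, 42, 54, 144.
The SphI site (GCATGC) starts at position 84.
SphI cuts after base 5 of each site (before the last base), so after position 88.
Combined cut positions: 35, 42, 54, 88, 144.
Linear molecule, 5 cuts → 6 fragments:
  1–35 → 35 bp
  36–42 → 7 bp
  43–54 → 12 bp
  55–88 → 34 bp
  89–144 → 56 bp
  145–200 → 56 bp
Sorted largest to smallest: 56, 56, 35, 34, 12, 7 bp.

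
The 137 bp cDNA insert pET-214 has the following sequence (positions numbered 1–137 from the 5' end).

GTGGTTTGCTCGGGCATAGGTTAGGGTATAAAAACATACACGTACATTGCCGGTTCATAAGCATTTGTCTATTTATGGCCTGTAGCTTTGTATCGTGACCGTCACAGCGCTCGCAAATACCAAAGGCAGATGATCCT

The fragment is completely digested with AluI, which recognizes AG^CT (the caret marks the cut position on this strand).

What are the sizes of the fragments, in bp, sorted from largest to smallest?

The AluI site (AGCT) starts at position 84.
AluI cuts after base 2 of each site, so after position 85.
Linear molecule, 1 cut → 2 fragments:
  1–85 → 85 bp
  86–137 → 52 bp
Sorted largest to smallest: 85, 52 bp.

85, 52 bp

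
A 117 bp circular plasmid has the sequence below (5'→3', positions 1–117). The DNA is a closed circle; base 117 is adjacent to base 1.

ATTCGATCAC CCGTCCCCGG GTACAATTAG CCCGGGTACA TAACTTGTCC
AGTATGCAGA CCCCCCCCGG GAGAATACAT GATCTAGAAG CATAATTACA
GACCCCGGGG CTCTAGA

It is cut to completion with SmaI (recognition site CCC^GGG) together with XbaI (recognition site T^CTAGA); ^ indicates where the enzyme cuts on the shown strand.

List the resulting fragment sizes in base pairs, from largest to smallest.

SmaI sites (CCCGGG) start at positions 16, 31, 66, 104.
SmaI cuts after base 3 of each site, so after positions 18, 33, 68, 106.
XbaI sites (TCTAGA) start at positions 83, 112.
XbaI cuts after the first base of each site, so after positions 83, 112.
Combined cut positions: 18, 33, 68, 83, 106, 112.
Circular molecule, 6 cuts → 6 fragments:
  19–33 → 15 bp
  34–68 → 35 bp
  69–83 → 15 bp
  84–106 → 23 bp
  107–112 → 6 bp
  113–117 then 1–18 → 5 + 18 = 23 bp
Sorted largest to smallest: 35, 23, 23, 15, 15, 6 bp.

35, 23, 23, 15, 15, 6 bp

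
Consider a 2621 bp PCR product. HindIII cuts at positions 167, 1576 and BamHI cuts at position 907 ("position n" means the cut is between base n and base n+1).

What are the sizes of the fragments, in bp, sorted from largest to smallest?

Combined cut positions (sorted): 167, 907, 1576.
Linear molecule, 3 cuts → 4 fragments:
  167 − 0 = 167 bp
  907 − 167 = 740 bp
  1576 − 907 = 669 bp
  2621 − 1576 = 1045 bp
Sorted largest to smallest: 1045, 740, 669, 167 bp.

1045, 740, 669, 167 bp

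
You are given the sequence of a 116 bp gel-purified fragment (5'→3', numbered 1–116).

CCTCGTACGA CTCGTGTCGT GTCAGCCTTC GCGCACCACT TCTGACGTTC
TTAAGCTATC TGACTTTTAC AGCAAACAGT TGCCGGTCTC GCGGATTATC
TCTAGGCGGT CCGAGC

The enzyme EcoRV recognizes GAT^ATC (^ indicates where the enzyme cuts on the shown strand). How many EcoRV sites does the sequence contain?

0

No occurrence of GATATC is present in the sequence.
EcoRV does not cut: 0 sites.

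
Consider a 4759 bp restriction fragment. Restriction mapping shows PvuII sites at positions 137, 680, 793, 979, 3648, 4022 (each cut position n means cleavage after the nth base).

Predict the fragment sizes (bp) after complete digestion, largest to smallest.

Linear molecule, 6 cuts → 7 fragments:
  137 − 0 = 137 bp
  680 − 137 = 543 bp
  793 − 680 = 113 bp
  979 − 793 = 186 bp
  3648 − 979 = 2669 bp
  4022 − 3648 = 374 bp
  4759 − 4022 = 737 bp
Sorted largest to smallest: 2669, 737, 543, 374, 186, 137, 113 bp.

2669, 737, 543, 374, 186, 137, 113 bp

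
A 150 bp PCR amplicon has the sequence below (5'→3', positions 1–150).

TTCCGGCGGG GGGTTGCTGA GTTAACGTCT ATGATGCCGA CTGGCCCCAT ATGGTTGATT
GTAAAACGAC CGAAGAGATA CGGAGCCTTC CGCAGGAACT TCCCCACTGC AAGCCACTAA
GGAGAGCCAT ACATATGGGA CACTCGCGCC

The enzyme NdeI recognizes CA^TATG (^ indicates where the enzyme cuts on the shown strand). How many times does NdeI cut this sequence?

2

CATATG occurs starting at positions 48, 132.
NdeI cuts at 2 sites.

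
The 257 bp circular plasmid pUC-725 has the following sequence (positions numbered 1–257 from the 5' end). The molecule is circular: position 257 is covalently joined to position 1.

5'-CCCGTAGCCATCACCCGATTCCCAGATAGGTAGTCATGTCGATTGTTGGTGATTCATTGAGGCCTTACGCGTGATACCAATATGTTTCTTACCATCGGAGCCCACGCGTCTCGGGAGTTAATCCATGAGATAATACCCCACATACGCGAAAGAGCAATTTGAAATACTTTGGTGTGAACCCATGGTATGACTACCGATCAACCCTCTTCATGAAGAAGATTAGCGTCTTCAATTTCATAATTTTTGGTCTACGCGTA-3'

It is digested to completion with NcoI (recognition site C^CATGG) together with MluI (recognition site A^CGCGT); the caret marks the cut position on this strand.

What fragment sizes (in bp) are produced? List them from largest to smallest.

The NcoI site (CCATGG) starts at position 180.
NcoI cuts after the first base of each site, so after position 180.
MluI sites (ACGCGT) start at positions 67, 104, 251.
MluI cuts after the first base of each site, so after positions 67, 104, 251.
Combined cut positions: 67, 104, 180, 251.
Circular molecule, 4 cuts → 4 fragments:
  68–104 → 37 bp
  105–180 → 76 bp
  181–251 → 71 bp
  252–257 then 1–67 → 6 + 67 = 73 bp
Sorted largest to smallest: 76, 73, 71, 37 bp.

76, 73, 71, 37 bp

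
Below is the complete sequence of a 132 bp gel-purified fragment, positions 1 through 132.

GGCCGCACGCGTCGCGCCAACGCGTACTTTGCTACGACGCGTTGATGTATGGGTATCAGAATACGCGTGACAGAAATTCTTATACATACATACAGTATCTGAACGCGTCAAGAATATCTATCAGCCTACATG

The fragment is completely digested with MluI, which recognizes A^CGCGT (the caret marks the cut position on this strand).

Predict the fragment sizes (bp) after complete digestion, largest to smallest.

MluI sites (ACGCGT) start at positions 7, 20, 37, 63, 103.
MluI cuts after the first base of each site, so after positions 7, 20, 37, 63, 103.
Linear molecule, 5 cuts → 6 fragments:
  1–7 → 7 bp
  8–20 → 13 bp
  21–37 → 17 bp
  38–63 → 26 bp
  64–103 → 40 bp
  104–132 → 29 bp
Sorted largest to smallest: 40, 29, 26, 17, 13, 7 bp.

40, 29, 26, 17, 13, 7 bp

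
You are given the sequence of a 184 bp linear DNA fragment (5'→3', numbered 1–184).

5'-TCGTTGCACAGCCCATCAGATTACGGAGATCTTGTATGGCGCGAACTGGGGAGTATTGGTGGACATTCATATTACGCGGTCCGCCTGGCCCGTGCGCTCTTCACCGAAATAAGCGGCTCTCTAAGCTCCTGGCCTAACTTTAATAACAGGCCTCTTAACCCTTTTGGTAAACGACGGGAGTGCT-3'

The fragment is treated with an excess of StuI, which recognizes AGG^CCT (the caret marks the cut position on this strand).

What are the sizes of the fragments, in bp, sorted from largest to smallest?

The StuI site (AGGCCT) starts at position 148.
StuI cuts after base 3 of each site, so after position 150.
Linear molecule, 1 cut → 2 fragments:
  1–150 → 150 bp
  151–184 → 34 bp
Sorted largest to smallest: 150, 34 bp.

150, 34 bp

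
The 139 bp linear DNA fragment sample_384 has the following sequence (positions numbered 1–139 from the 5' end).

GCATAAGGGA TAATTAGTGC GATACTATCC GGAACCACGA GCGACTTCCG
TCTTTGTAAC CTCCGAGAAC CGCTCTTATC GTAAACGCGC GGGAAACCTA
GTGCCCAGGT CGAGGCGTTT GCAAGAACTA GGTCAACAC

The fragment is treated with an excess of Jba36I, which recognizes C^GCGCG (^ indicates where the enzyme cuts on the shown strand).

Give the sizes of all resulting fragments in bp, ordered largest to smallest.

The Jba36I site (CGCGCG) starts at position 86.
Jba36I cuts after the first base of each site, so after position 86.
Linear molecule, 1 cut → 2 fragments:
  1–86 → 86 bp
  87–139 → 53 bp
Sorted largest to smallest: 86, 53 bp.

86, 53 bp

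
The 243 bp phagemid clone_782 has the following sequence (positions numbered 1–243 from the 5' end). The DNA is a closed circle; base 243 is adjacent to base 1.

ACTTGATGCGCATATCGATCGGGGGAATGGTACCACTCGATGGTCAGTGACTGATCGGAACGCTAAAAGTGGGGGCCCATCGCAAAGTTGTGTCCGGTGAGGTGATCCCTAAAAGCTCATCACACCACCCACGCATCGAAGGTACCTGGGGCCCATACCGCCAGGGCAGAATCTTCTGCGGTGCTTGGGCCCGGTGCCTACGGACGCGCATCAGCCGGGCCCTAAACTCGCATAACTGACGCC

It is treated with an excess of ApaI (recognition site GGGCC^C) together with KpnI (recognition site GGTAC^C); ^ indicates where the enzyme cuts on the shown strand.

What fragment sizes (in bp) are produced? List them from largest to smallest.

ApaI sites (GGGCCC) start at positions 73, 149, 187, 217.
ApaI cuts after base 5 of each site (before the last base), so after positions 77, 153, 191, 221.
KpnI sites (GGTACC) start at positions 29, 141.
KpnI cuts after base 5 of each site (before the last base), so after positions 33, 145.
Combined cut positions: 33, 77, 145, 153, 191, 221.
Circular molecule, 6 cuts → 6 fragments:
  34–77 → 44 bp
  78–145 → 68 bp
  146–153 → 8 bp
  154–191 → 38 bp
  192–221 → 30 bp
  222–243 then 1–33 → 22 + 33 = 55 bp
Sorted largest to smallest: 68, 55, 44, 38, 30, 8 bp.

68, 55, 44, 38, 30, 8 bp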